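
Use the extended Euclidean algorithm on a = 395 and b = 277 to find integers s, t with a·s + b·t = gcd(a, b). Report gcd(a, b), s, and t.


Euclidean algorithm on (395, 277) — divide until remainder is 0:
  395 = 1 · 277 + 118
  277 = 2 · 118 + 41
  118 = 2 · 41 + 36
  41 = 1 · 36 + 5
  36 = 7 · 5 + 1
  5 = 5 · 1 + 0
gcd(395, 277) = 1.
Track Bezout coefficients alongside the remainders: start with r₀ = 395 = a·1 + b·0 (s = 1, t = 0) and r₁ = 277 = a·0 + b·1 (s = 0, t = 1); each new remainder r_{k+1} = r_{k-1} − q_k·r_k inherits s_{k+1} = s_{k-1} − q_k·s_k, t_{k+1} = t_{k-1} − q_k·t_k, so r_k = a·s_k + b·t_k at every step:
  q = 1: r = 118, s = 1 − 1·0 = 1, t = 0 − 1·1 = -1  (check: 395·1 + 277·(-1) = 118)
  q = 2: r = 41, s = 0 − 2·1 = -2, t = 1 − 2·(-1) = 3  (check: 395·(-2) + 277·3 = 41)
  q = 2: r = 36, s = 1 − 2·(-2) = 5, t = -1 − 2·3 = -7  (check: 395·5 + 277·(-7) = 36)
  q = 1: r = 5, s = -2 − 1·5 = -7, t = 3 − 1·(-7) = 10  (check: 395·(-7) + 277·10 = 5)
  q = 7: r = 1, s = 5 − 7·(-7) = 54, t = -7 − 7·10 = -77  (check: 395·54 + 277·(-77) = 1)
The row with r = 1 (the gcd) gives the Bezout coefficients s = 54, t = -77.
Result: 395 · (54) + 277 · (-77) = 1.

gcd(395, 277) = 1; s = 54, t = -77 (check: 395·54 + 277·(-77) = 1).


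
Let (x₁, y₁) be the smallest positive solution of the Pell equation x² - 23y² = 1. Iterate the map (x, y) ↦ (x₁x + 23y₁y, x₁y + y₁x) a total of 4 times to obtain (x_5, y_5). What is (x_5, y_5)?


Step 1: Find the fundamental solution (x₁, y₁) of x² - 23y² = 1.
  Expand √23 as a continued fraction. a₀ = ⌊√23⌋ = 4; iterate m_{k+1} = d_k·a_k − m_k, d_{k+1} = (23 − m_{k+1}²)/d_k, a_{k+1} = ⌊(a₀ + m_{k+1})/d_{k+1}⌋ (starting m₀ = 0, d₀ = 1), with convergents p_k = a_k·p_{k-1} + p_{k-2}, q_k = a_k·q_{k-1} + q_{k-2} (p₋₁ = 1, q₋₁ = 0):
  k = 0: a₀ = 4; p₀/q₀ = 4/1; p₀² − 23·q₀² = 16 − 23 = -7.
  k = 1: m = 4, d = 7, a = ⌊(4 + 4)/7⌋ = 1; p/q = (1·4 + 1)/(1·1 + 0) = 5/1; p² − 23·q² = 25 − 23 = 2.
  k = 2: m = 3, d = 2, a = ⌊(4 + 3)/2⌋ = 3; p/q = (3·5 + 4)/(3·1 + 1) = 19/4; p² − 23·q² = 361 − 368 = -7.
  k = 3: m = 3, d = 7, a = ⌊(4 + 3)/7⌋ = 1; p/q = (1·19 + 5)/(1·4 + 1) = 24/5; p² − 23·q² = 576 − 575 = 1.
  The first convergent with p² − 23·q² = 1 gives the fundamental solution (x₁, y₁) = (24, 5).
Step 2: Apply the recurrence (x_{n+1}, y_{n+1}) = (x₁x_n + 23y₁y_n, x₁y_n + y₁x_n) repeatedly.
  From (x_1, y_1) = (24, 5): x_2 = 24·24 + 23·5·5 = 1151; y_2 = 24·5 + 5·24 = 240.
  From (x_2, y_2) = (1151, 240): x_3 = 24·1151 + 23·5·240 = 55224; y_3 = 24·240 + 5·1151 = 11515.
  From (x_3, y_3) = (55224, 11515): x_4 = 24·55224 + 23·5·11515 = 2649601; y_4 = 24·11515 + 5·55224 = 552480.
  From (x_4, y_4) = (2649601, 552480): x_5 = 24·2649601 + 23·5·552480 = 127125624; y_5 = 24·552480 + 5·2649601 = 26507525.
Step 3: Verify x_5² - 23·y_5² = 16160924277389376 - 16160924277389375 = 1 (should be 1). ✓

(x_1, y_1) = (24, 5); (x_5, y_5) = (127125624, 26507525).


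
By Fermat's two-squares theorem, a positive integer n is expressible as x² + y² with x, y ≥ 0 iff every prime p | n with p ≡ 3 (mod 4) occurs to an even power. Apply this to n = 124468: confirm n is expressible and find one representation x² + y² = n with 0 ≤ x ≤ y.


Step 1: Factor n = 124468 = 2^2 · 29^2 · 37.
Step 2: Check the mod-4 condition on each prime factor: 2 = 2 (special); 29 ≡ 1 (mod 4), exponent 2; 37 ≡ 1 (mod 4), exponent 1.
All primes ≡ 3 (mod 4) appear to even exponent (or don't appear), so by the two-squares theorem n IS expressible as a sum of two squares.
Step 3: Build a representation. Group n = k² · m with k = 2 and m = 29 · 29 · 37 = 31117 (a product of primes ≡ 1 (mod 4)); a representation of m scales to one of n via (k·x)² + (k·y)² = k²(x² + y²). Each prime p ≡ 1 (mod 4) is itself a sum of two squares; find a² by testing p − a² for a perfect square:
  29: 29 − 1² = 28, 29 − 2² = 25 = 5² ⇒ 29 = 2² + 5².
  37: 37 − 1² = 36 = 6² ⇒ 37 = 1² + 6².
  Combine using the Brahmagupta–Fibonacci identity (a² + b²)(c² + d²) = (ac − bd)² + (ad + bc)² = (ac + bd)² + (ad − bc)²:
  29 · 29 = 841: from (2² + 5²)(2² + 5²), take (2·2 − 5·5, 2·5 + 5·2) = (4 − 25, 10 + 10) = (-21, 20); dropping signs (only squares matter) gives (21, 20); check 21² + 20² = 441 + 400 = 841 ✓.
  841 · 37 = 31117: from (21² + 20²)(1² + 6²), take (21·1 − 20·6, 21·6 + 20·1) = (21 − 120, 126 + 20) = (-99, 146); dropping signs (only squares matter) gives (99, 146); check 99² + 146² = 9801 + 21316 = 31117 ✓.
  Scale by k = 2: (2·99, 2·146) = (198, 292).
Step 4: Order so x ≤ y and verify: 198² + 292² = 39204 + 85264 = 124468 = n. ✓

n = 124468 = 198² + 292² (one valid representation with x ≤ y).


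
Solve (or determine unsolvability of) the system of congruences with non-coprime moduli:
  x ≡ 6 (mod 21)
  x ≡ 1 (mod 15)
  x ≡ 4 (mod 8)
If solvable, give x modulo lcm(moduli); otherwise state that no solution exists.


Moduli 21, 15, 8 are not pairwise coprime, so CRT works modulo lcm(m_i) when all pairwise compatibility conditions hold.
Pairwise compatibility: gcd(m_i, m_j) must divide a_i - a_j for every pair.
Merge one congruence at a time:
  Start: x ≡ 6 (mod 21).
  Combine with x ≡ 1 (mod 15): gcd(21, 15) = 3, and 1 - 6 = -5 is NOT divisible by 3.
    ⇒ system is inconsistent (no integer solution).

No solution (the system is inconsistent).


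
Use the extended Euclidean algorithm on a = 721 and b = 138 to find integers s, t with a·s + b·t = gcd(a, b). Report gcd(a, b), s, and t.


Euclidean algorithm on (721, 138) — divide until remainder is 0:
  721 = 5 · 138 + 31
  138 = 4 · 31 + 14
  31 = 2 · 14 + 3
  14 = 4 · 3 + 2
  3 = 1 · 2 + 1
  2 = 2 · 1 + 0
gcd(721, 138) = 1.
Track Bezout coefficients alongside the remainders: start with r₀ = 721 = a·1 + b·0 (s = 1, t = 0) and r₁ = 138 = a·0 + b·1 (s = 0, t = 1); each new remainder r_{k+1} = r_{k-1} − q_k·r_k inherits s_{k+1} = s_{k-1} − q_k·s_k, t_{k+1} = t_{k-1} − q_k·t_k, so r_k = a·s_k + b·t_k at every step:
  q = 5: r = 31, s = 1 − 5·0 = 1, t = 0 − 5·1 = -5  (check: 721·1 + 138·(-5) = 31)
  q = 4: r = 14, s = 0 − 4·1 = -4, t = 1 − 4·(-5) = 21  (check: 721·(-4) + 138·21 = 14)
  q = 2: r = 3, s = 1 − 2·(-4) = 9, t = -5 − 2·21 = -47  (check: 721·9 + 138·(-47) = 3)
  q = 4: r = 2, s = -4 − 4·9 = -40, t = 21 − 4·(-47) = 209  (check: 721·(-40) + 138·209 = 2)
  q = 1: r = 1, s = 9 − 1·(-40) = 49, t = -47 − 1·209 = -256  (check: 721·49 + 138·(-256) = 1)
The row with r = 1 (the gcd) gives the Bezout coefficients s = 49, t = -256.
Result: 721 · (49) + 138 · (-256) = 1.

gcd(721, 138) = 1; s = 49, t = -256 (check: 721·49 + 138·(-256) = 1).


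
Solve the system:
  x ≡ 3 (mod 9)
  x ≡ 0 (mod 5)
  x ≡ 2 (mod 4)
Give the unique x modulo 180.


Moduli 9, 5, 4 are pairwise coprime; by CRT there is a unique solution modulo M = 9 · 5 · 4 = 180.
Solve pairwise, accumulating the modulus:
  Start with x ≡ 3 (mod 9).
  Combine with x ≡ 0 (mod 5): since gcd(9, 5) = 1, we get a unique residue mod 45.
    Write x = 3 + 9·t and substitute into x ≡ 0 (mod 5): 9·t ≡ 0 − 3 = -3 (mod 5).
    Reduce coefficients mod 5: 4·t ≡ 2 (mod 5).
    The inverse of 4 mod 5 is 4 (since 4·4 = 16 = 3·5 + 1), so t ≡ 4·2 = 8 ≡ 3 (mod 5).
    Then x = 3 + 9·3 = 30, valid modulo lcm(9, 5) = 45: x ≡ 30 (mod 45).
  Combine with x ≡ 2 (mod 4): since gcd(45, 4) = 1, we get a unique residue mod 180.
    Write x = 30 + 45·t and substitute into x ≡ 2 (mod 4): 45·t ≡ 2 − 30 = -28 (mod 4).
    Reduce coefficients mod 4: 1·t ≡ 0 (mod 4).
    So t ≡ 0 (mod 4).
    Then x = 30 + 45·0 = 30, valid modulo lcm(45, 4) = 180: x ≡ 30 (mod 180).
Verify: 30 mod 9 = 3 ✓, 30 mod 5 = 0 ✓, 30 mod 4 = 2 ✓.

x ≡ 30 (mod 180).


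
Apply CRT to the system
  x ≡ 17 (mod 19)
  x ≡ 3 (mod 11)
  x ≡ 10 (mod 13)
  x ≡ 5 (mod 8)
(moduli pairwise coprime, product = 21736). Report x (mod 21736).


Product of moduli M = 19 · 11 · 13 · 8 = 21736.
Merge one congruence at a time:
  Start: x ≡ 17 (mod 19).
  Combine with x ≡ 3 (mod 11); new modulus lcm = 209.
    Write x = 17 + 19·t and substitute into x ≡ 3 (mod 11): 19·t ≡ 3 − 17 = -14 (mod 11).
    Reduce coefficients mod 11: 8·t ≡ 8 (mod 11).
    The inverse of 8 mod 11 is 7 (since 8·7 = 56 = 5·11 + 1), so t ≡ 7·8 = 56 ≡ 1 (mod 11).
    Then x = 17 + 19·1 = 36, valid modulo lcm(19, 11) = 209: x ≡ 36 (mod 209).
  Combine with x ≡ 10 (mod 13); new modulus lcm = 2717.
    Write x = 36 + 209·t and substitute into x ≡ 10 (mod 13): 209·t ≡ 10 − 36 = -26 (mod 13).
    Reduce coefficients mod 13: 1·t ≡ 0 (mod 13).
    So t ≡ 0 (mod 13).
    Then x = 36 + 209·0 = 36, valid modulo lcm(209, 13) = 2717: x ≡ 36 (mod 2717).
  Combine with x ≡ 5 (mod 8); new modulus lcm = 21736.
    Write x = 36 + 2717·t and substitute into x ≡ 5 (mod 8): 2717·t ≡ 5 − 36 = -31 (mod 8).
    Reduce coefficients mod 8: 5·t ≡ 1 (mod 8).
    The inverse of 5 mod 8 is 5 (since 5·5 = 25 = 3·8 + 1), so t ≡ 5·1 = 5 ≡ 5 (mod 8).
    Then x = 36 + 2717·5 = 13621, valid modulo lcm(2717, 8) = 21736: x ≡ 13621 (mod 21736).
Verify against each original: 13621 mod 19 = 17, 13621 mod 11 = 3, 13621 mod 13 = 10, 13621 mod 8 = 5.

x ≡ 13621 (mod 21736).


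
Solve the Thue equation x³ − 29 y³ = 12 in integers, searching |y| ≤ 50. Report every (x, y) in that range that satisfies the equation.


The equation is x³ - 29y³ = 12. For fixed y, x³ = 29·y³ + 12, so a solution requires the RHS to be a perfect cube.
Strategy: iterate y from -50 to 50, compute RHS = 29·y³ + 12, and check whether it is a (positive or negative) perfect cube.
Check small values of y:
  y = 0: RHS = 12 is not a perfect cube.
  y = 1: RHS = 41 is not a perfect cube.
  y = -1: RHS = -17 is not a perfect cube.
  y = 2: RHS = 244 is not a perfect cube.
  y = -2: RHS = -220 is not a perfect cube.
  y = 3: RHS = 795 is not a perfect cube.
  y = -3: RHS = -771 is not a perfect cube.
Continuing the search up to |y| = 50 finds no solutions either.
No (x, y) in the scanned range satisfies the equation.

No integer solutions with |y| ≤ 50.


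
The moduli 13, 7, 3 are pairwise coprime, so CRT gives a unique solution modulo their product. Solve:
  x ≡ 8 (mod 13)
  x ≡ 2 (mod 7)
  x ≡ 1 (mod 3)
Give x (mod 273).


Moduli 13, 7, 3 are pairwise coprime; by CRT there is a unique solution modulo M = 13 · 7 · 3 = 273.
Solve pairwise, accumulating the modulus:
  Start with x ≡ 8 (mod 13).
  Combine with x ≡ 2 (mod 7): since gcd(13, 7) = 1, we get a unique residue mod 91.
    Write x = 8 + 13·t and substitute into x ≡ 2 (mod 7): 13·t ≡ 2 − 8 = -6 (mod 7).
    Reduce coefficients mod 7: 6·t ≡ 1 (mod 7).
    The inverse of 6 mod 7 is 6 (since 6·6 = 36 = 5·7 + 1), so t ≡ 6·1 = 6 ≡ 6 (mod 7).
    Then x = 8 + 13·6 = 86, valid modulo lcm(13, 7) = 91: x ≡ 86 (mod 91).
  Combine with x ≡ 1 (mod 3): since gcd(91, 3) = 1, we get a unique residue mod 273.
    Write x = 86 + 91·t and substitute into x ≡ 1 (mod 3): 91·t ≡ 1 − 86 = -85 (mod 3).
    Reduce coefficients mod 3: 1·t ≡ 2 (mod 3).
    So t ≡ 2 (mod 3).
    Then x = 86 + 91·2 = 268, valid modulo lcm(91, 3) = 273: x ≡ 268 (mod 273).
Verify: 268 mod 13 = 8 ✓, 268 mod 7 = 2 ✓, 268 mod 3 = 1 ✓.

x ≡ 268 (mod 273).


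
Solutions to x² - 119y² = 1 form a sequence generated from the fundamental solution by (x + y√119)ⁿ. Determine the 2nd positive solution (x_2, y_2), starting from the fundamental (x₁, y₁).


Step 1: Find the fundamental solution (x₁, y₁) of x² - 119y² = 1.
  Expand √119 as a continued fraction. a₀ = ⌊√119⌋ = 10; iterate m_{k+1} = d_k·a_k − m_k, d_{k+1} = (119 − m_{k+1}²)/d_k, a_{k+1} = ⌊(a₀ + m_{k+1})/d_{k+1}⌋ (starting m₀ = 0, d₀ = 1), with convergents p_k = a_k·p_{k-1} + p_{k-2}, q_k = a_k·q_{k-1} + q_{k-2} (p₋₁ = 1, q₋₁ = 0):
  k = 0: a₀ = 10; p₀/q₀ = 10/1; p₀² − 119·q₀² = 100 − 119 = -19.
  k = 1: m = 10, d = 19, a = ⌊(10 + 10)/19⌋ = 1; p/q = (1·10 + 1)/(1·1 + 0) = 11/1; p² − 119·q² = 121 − 119 = 2.
  k = 2: m = 9, d = 2, a = ⌊(10 + 9)/2⌋ = 9; p/q = (9·11 + 10)/(9·1 + 1) = 109/10; p² − 119·q² = 11881 − 11900 = -19.
  k = 3: m = 9, d = 19, a = ⌊(10 + 9)/19⌋ = 1; p/q = (1·109 + 11)/(1·10 + 1) = 120/11; p² − 119·q² = 14400 − 14399 = 1.
  The first convergent with p² − 119·q² = 1 gives the fundamental solution (x₁, y₁) = (120, 11).
Step 2: Apply the recurrence (x_{n+1}, y_{n+1}) = (x₁x_n + 119y₁y_n, x₁y_n + y₁x_n) repeatedly.
  From (x_1, y_1) = (120, 11): x_2 = 120·120 + 119·11·11 = 28799; y_2 = 120·11 + 11·120 = 2640.
Step 3: Verify x_2² - 119·y_2² = 829382401 - 829382400 = 1 (should be 1). ✓

(x_1, y_1) = (120, 11); (x_2, y_2) = (28799, 2640).


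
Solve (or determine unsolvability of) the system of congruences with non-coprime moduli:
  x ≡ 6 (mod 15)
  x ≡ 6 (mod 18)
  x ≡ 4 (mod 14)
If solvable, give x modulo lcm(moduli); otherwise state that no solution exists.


Moduli 15, 18, 14 are not pairwise coprime, so CRT works modulo lcm(m_i) when all pairwise compatibility conditions hold.
Pairwise compatibility: gcd(m_i, m_j) must divide a_i - a_j for every pair.
Merge one congruence at a time:
  Start: x ≡ 6 (mod 15).
  Combine with x ≡ 6 (mod 18): gcd(15, 18) = 3; 6 - 6 = 0, which IS divisible by 3, so compatible.
    Write x = 6 + 15·t and substitute into x ≡ 6 (mod 18): 15·t ≡ 6 − 6 = 0 (mod 18).
    Divide the congruence (and modulus) by g = 3: 5·t ≡ 0 (mod 6).
    The inverse of 5 mod 6 is 5 (since 5·5 = 25 = 4·6 + 1), so t ≡ 5·0 = 0 ≡ 0 (mod 6).
    Then x = 6 + 15·0 = 6, valid modulo lcm(15, 18) = 90: x ≡ 6 (mod 90).
  Combine with x ≡ 4 (mod 14): gcd(90, 14) = 2; 4 - 6 = -2, which IS divisible by 2, so compatible.
    Write x = 6 + 90·t and substitute into x ≡ 4 (mod 14): 90·t ≡ 4 − 6 = -2 (mod 14).
    Divide the congruence (and modulus) by g = 2: 45·t ≡ -1 (mod 7).
    Reduce coefficients mod 7: 3·t ≡ 6 (mod 7).
    The inverse of 3 mod 7 is 5 (since 3·5 = 15 = 2·7 + 1), so t ≡ 5·6 = 30 ≡ 2 (mod 7).
    Then x = 6 + 90·2 = 186, valid modulo lcm(90, 14) = 630: x ≡ 186 (mod 630).
Verify: 186 mod 15 = 6, 186 mod 18 = 6, 186 mod 14 = 4.

x ≡ 186 (mod 630).


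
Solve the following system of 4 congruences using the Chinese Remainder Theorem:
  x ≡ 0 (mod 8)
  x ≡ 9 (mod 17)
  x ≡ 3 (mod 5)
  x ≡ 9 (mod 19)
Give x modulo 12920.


Product of moduli M = 8 · 17 · 5 · 19 = 12920.
Merge one congruence at a time:
  Start: x ≡ 0 (mod 8).
  Combine with x ≡ 9 (mod 17); new modulus lcm = 136.
    Write x = 0 + 8·t and substitute into x ≡ 9 (mod 17): 8·t ≡ 9 − 0 = 9 (mod 17).
    The inverse of 8 mod 17 is 15 (since 8·15 = 120 = 7·17 + 1), so t ≡ 15·9 = 135 ≡ 16 (mod 17).
    Then x = 0 + 8·16 = 128, valid modulo lcm(8, 17) = 136: x ≡ 128 (mod 136).
  Combine with x ≡ 3 (mod 5); new modulus lcm = 680.
    Write x = 128 + 136·t and substitute into x ≡ 3 (mod 5): 136·t ≡ 3 − 128 = -125 (mod 5).
    Reduce coefficients mod 5: 1·t ≡ 0 (mod 5).
    So t ≡ 0 (mod 5).
    Then x = 128 + 136·0 = 128, valid modulo lcm(136, 5) = 680: x ≡ 128 (mod 680).
  Combine with x ≡ 9 (mod 19); new modulus lcm = 12920.
    Write x = 128 + 680·t and substitute into x ≡ 9 (mod 19): 680·t ≡ 9 − 128 = -119 (mod 19).
    Reduce coefficients mod 19: 15·t ≡ 14 (mod 19).
    The inverse of 15 mod 19 is 14 (since 15·14 = 210 = 11·19 + 1), so t ≡ 14·14 = 196 ≡ 6 (mod 19).
    Then x = 128 + 680·6 = 4208, valid modulo lcm(680, 19) = 12920: x ≡ 4208 (mod 12920).
Verify against each original: 4208 mod 8 = 0, 4208 mod 17 = 9, 4208 mod 5 = 3, 4208 mod 19 = 9.

x ≡ 4208 (mod 12920).


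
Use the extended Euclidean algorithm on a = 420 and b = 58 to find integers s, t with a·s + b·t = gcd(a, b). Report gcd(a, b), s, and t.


Euclidean algorithm on (420, 58) — divide until remainder is 0:
  420 = 7 · 58 + 14
  58 = 4 · 14 + 2
  14 = 7 · 2 + 0
gcd(420, 58) = 2.
Track Bezout coefficients alongside the remainders: start with r₀ = 420 = a·1 + b·0 (s = 1, t = 0) and r₁ = 58 = a·0 + b·1 (s = 0, t = 1); each new remainder r_{k+1} = r_{k-1} − q_k·r_k inherits s_{k+1} = s_{k-1} − q_k·s_k, t_{k+1} = t_{k-1} − q_k·t_k, so r_k = a·s_k + b·t_k at every step:
  q = 7: r = 14, s = 1 − 7·0 = 1, t = 0 − 7·1 = -7  (check: 420·1 + 58·(-7) = 14)
  q = 4: r = 2, s = 0 − 4·1 = -4, t = 1 − 4·(-7) = 29  (check: 420·(-4) + 58·29 = 2)
The row with r = 2 (the gcd) gives the Bezout coefficients s = -4, t = 29.
Result: 420 · (-4) + 58 · (29) = 2.

gcd(420, 58) = 2; s = -4, t = 29 (check: 420·(-4) + 58·29 = 2).


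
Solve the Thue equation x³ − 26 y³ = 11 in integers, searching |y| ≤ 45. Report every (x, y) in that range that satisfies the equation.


The equation is x³ - 26y³ = 11. For fixed y, x³ = 26·y³ + 11, so a solution requires the RHS to be a perfect cube.
Strategy: iterate y from -45 to 45, compute RHS = 26·y³ + 11, and check whether it is a (positive or negative) perfect cube.
Check small values of y:
  y = 0: RHS = 11 is not a perfect cube.
  y = 1: RHS = 37 is not a perfect cube.
  y = -1: RHS = -15 is not a perfect cube.
  y = 2: RHS = 219 is not a perfect cube.
  y = -2: RHS = -197 is not a perfect cube.
  y = 3: RHS = 713 is not a perfect cube.
  y = -3: RHS = -691 is not a perfect cube.
Continuing the search up to |y| = 45 finds no solutions either.
No (x, y) in the scanned range satisfies the equation.

No integer solutions with |y| ≤ 45.


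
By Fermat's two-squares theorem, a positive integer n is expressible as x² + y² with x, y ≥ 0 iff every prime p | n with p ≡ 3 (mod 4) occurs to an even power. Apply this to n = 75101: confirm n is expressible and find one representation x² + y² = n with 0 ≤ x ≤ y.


Step 1: Factor n = 75101 = 13 · 53 · 109.
Step 2: Check the mod-4 condition on each prime factor: 13 ≡ 1 (mod 4), exponent 1; 53 ≡ 1 (mod 4), exponent 1; 109 ≡ 1 (mod 4), exponent 1.
All primes ≡ 3 (mod 4) appear to even exponent (or don't appear), so by the two-squares theorem n IS expressible as a sum of two squares.
Step 3: Build a representation. Here n = 13 · 53 · 109 is a product of primes ≡ 1 (mod 4). Each prime p ≡ 1 (mod 4) is itself a sum of two squares; find a² by testing p − a² for a perfect square:
  13: 13 − 1² = 12, 13 − 2² = 9 = 3² ⇒ 13 = 2² + 3².
  53: 53 − 1² = 52, 53 − 2² = 49 = 7² ⇒ 53 = 2² + 7².
  109: 109 − 1² = 108, 109 − 2² = 105, 109 − 3² = 100 = 10² ⇒ 109 = 3² + 10².
  Combine using the Brahmagupta–Fibonacci identity (a² + b²)(c² + d²) = (ac − bd)² + (ad + bc)² = (ac + bd)² + (ad − bc)²:
  13 · 53 = 689: from (2² + 3²)(2² + 7²), take (2·2 − 3·7, 2·7 + 3·2) = (4 − 21, 14 + 6) = (-17, 20); dropping signs (only squares matter) gives (17, 20); check 17² + 20² = 289 + 400 = 689 ✓.
  689 · 109 = 75101: from (17² + 20²)(3² + 10²), take (17·3 − 20·10, 17·10 + 20·3) = (51 − 200, 170 + 60) = (-149, 230); dropping signs (only squares matter) gives (149, 230); check 149² + 230² = 22201 + 52900 = 75101 ✓.
Step 4: Order so x ≤ y and verify: 149² + 230² = 22201 + 52900 = 75101 = n. ✓

n = 75101 = 149² + 230² (one valid representation with x ≤ y).


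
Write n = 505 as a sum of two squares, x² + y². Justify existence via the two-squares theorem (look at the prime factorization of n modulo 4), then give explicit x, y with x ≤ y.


Step 1: Factor n = 505 = 5 · 101.
Step 2: Check the mod-4 condition on each prime factor: 5 ≡ 1 (mod 4), exponent 1; 101 ≡ 1 (mod 4), exponent 1.
All primes ≡ 3 (mod 4) appear to even exponent (or don't appear), so by the two-squares theorem n IS expressible as a sum of two squares.
Step 3: Build a representation. Here n = 5 · 101 is a product of primes ≡ 1 (mod 4). Each prime p ≡ 1 (mod 4) is itself a sum of two squares; find a² by testing p − a² for a perfect square:
  5: 5 − 1² = 4 = 2² ⇒ 5 = 1² + 2².
  101: 101 − 1² = 100 = 10² ⇒ 101 = 1² + 10².
  Combine using the Brahmagupta–Fibonacci identity (a² + b²)(c² + d²) = (ac − bd)² + (ad + bc)² = (ac + bd)² + (ad − bc)²:
  5 · 101 = 505: from (1² + 2²)(1² + 10²), take (1·1 − 2·10, 1·10 + 2·1) = (1 − 20, 10 + 2) = (-19, 12); dropping signs (only squares matter) gives (19, 12); check 19² + 12² = 361 + 144 = 505 ✓.
Step 4: Order so x ≤ y and verify: 12² + 19² = 144 + 361 = 505 = n. ✓

n = 505 = 12² + 19² (one valid representation with x ≤ y).


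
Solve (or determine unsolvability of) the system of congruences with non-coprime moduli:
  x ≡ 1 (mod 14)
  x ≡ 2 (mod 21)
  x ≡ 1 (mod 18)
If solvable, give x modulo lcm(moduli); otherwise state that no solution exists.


Moduli 14, 21, 18 are not pairwise coprime, so CRT works modulo lcm(m_i) when all pairwise compatibility conditions hold.
Pairwise compatibility: gcd(m_i, m_j) must divide a_i - a_j for every pair.
Merge one congruence at a time:
  Start: x ≡ 1 (mod 14).
  Combine with x ≡ 2 (mod 21): gcd(14, 21) = 7, and 2 - 1 = 1 is NOT divisible by 7.
    ⇒ system is inconsistent (no integer solution).

No solution (the system is inconsistent).


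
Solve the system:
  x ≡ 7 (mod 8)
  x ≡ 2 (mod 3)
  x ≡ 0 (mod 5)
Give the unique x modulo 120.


Moduli 8, 3, 5 are pairwise coprime; by CRT there is a unique solution modulo M = 8 · 3 · 5 = 120.
Solve pairwise, accumulating the modulus:
  Start with x ≡ 7 (mod 8).
  Combine with x ≡ 2 (mod 3): since gcd(8, 3) = 1, we get a unique residue mod 24.
    Write x = 7 + 8·t and substitute into x ≡ 2 (mod 3): 8·t ≡ 2 − 7 = -5 (mod 3).
    Reduce coefficients mod 3: 2·t ≡ 1 (mod 3).
    The inverse of 2 mod 3 is 2 (since 2·2 = 4 = 1·3 + 1), so t ≡ 2·1 = 2 ≡ 2 (mod 3).
    Then x = 7 + 8·2 = 23, valid modulo lcm(8, 3) = 24: x ≡ 23 (mod 24).
  Combine with x ≡ 0 (mod 5): since gcd(24, 5) = 1, we get a unique residue mod 120.
    Write x = 23 + 24·t and substitute into x ≡ 0 (mod 5): 24·t ≡ 0 − 23 = -23 (mod 5).
    Reduce coefficients mod 5: 4·t ≡ 2 (mod 5).
    The inverse of 4 mod 5 is 4 (since 4·4 = 16 = 3·5 + 1), so t ≡ 4·2 = 8 ≡ 3 (mod 5).
    Then x = 23 + 24·3 = 95, valid modulo lcm(24, 5) = 120: x ≡ 95 (mod 120).
Verify: 95 mod 8 = 7 ✓, 95 mod 3 = 2 ✓, 95 mod 5 = 0 ✓.

x ≡ 95 (mod 120).


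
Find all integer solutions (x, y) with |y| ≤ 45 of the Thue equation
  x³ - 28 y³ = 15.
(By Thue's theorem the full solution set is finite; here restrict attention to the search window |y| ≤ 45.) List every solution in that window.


The equation is x³ - 28y³ = 15. For fixed y, x³ = 28·y³ + 15, so a solution requires the RHS to be a perfect cube.
Strategy: iterate y from -45 to 45, compute RHS = 28·y³ + 15, and check whether it is a (positive or negative) perfect cube.
Check small values of y:
  y = 0: RHS = 15 is not a perfect cube.
  y = 1: RHS = 43 is not a perfect cube.
  y = -1: RHS = -13 is not a perfect cube.
  y = 2: RHS = 239 is not a perfect cube.
  y = -2: RHS = -209 is not a perfect cube.
  y = 3: RHS = 771 is not a perfect cube.
  y = -3: RHS = -741 is not a perfect cube.
Continuing the search up to |y| = 45 finds no solutions either.
No (x, y) in the scanned range satisfies the equation.

No integer solutions with |y| ≤ 45.


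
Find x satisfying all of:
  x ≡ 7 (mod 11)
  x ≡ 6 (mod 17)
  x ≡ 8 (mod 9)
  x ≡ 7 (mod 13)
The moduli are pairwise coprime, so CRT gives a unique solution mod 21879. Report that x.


Product of moduli M = 11 · 17 · 9 · 13 = 21879.
Merge one congruence at a time:
  Start: x ≡ 7 (mod 11).
  Combine with x ≡ 6 (mod 17); new modulus lcm = 187.
    Write x = 7 + 11·t and substitute into x ≡ 6 (mod 17): 11·t ≡ 6 − 7 = -1 (mod 17).
    Reduce coefficients mod 17: 11·t ≡ 16 (mod 17).
    The inverse of 11 mod 17 is 14 (since 11·14 = 154 = 9·17 + 1), so t ≡ 14·16 = 224 ≡ 3 (mod 17).
    Then x = 7 + 11·3 = 40, valid modulo lcm(11, 17) = 187: x ≡ 40 (mod 187).
  Combine with x ≡ 8 (mod 9); new modulus lcm = 1683.
    Write x = 40 + 187·t and substitute into x ≡ 8 (mod 9): 187·t ≡ 8 − 40 = -32 (mod 9).
    Reduce coefficients mod 9: 7·t ≡ 4 (mod 9).
    The inverse of 7 mod 9 is 4 (since 7·4 = 28 = 3·9 + 1), so t ≡ 4·4 = 16 ≡ 7 (mod 9).
    Then x = 40 + 187·7 = 1349, valid modulo lcm(187, 9) = 1683: x ≡ 1349 (mod 1683).
  Combine with x ≡ 7 (mod 13); new modulus lcm = 21879.
    Write x = 1349 + 1683·t and substitute into x ≡ 7 (mod 13): 1683·t ≡ 7 − 1349 = -1342 (mod 13).
    Reduce coefficients mod 13: 6·t ≡ 10 (mod 13).
    The inverse of 6 mod 13 is 11 (since 6·11 = 66 = 5·13 + 1), so t ≡ 11·10 = 110 ≡ 6 (mod 13).
    Then x = 1349 + 1683·6 = 11447, valid modulo lcm(1683, 13) = 21879: x ≡ 11447 (mod 21879).
Verify against each original: 11447 mod 11 = 7, 11447 mod 17 = 6, 11447 mod 9 = 8, 11447 mod 13 = 7.

x ≡ 11447 (mod 21879).


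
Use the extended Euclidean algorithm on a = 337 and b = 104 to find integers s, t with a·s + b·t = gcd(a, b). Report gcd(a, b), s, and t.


Euclidean algorithm on (337, 104) — divide until remainder is 0:
  337 = 3 · 104 + 25
  104 = 4 · 25 + 4
  25 = 6 · 4 + 1
  4 = 4 · 1 + 0
gcd(337, 104) = 1.
Track Bezout coefficients alongside the remainders: start with r₀ = 337 = a·1 + b·0 (s = 1, t = 0) and r₁ = 104 = a·0 + b·1 (s = 0, t = 1); each new remainder r_{k+1} = r_{k-1} − q_k·r_k inherits s_{k+1} = s_{k-1} − q_k·s_k, t_{k+1} = t_{k-1} − q_k·t_k, so r_k = a·s_k + b·t_k at every step:
  q = 3: r = 25, s = 1 − 3·0 = 1, t = 0 − 3·1 = -3  (check: 337·1 + 104·(-3) = 25)
  q = 4: r = 4, s = 0 − 4·1 = -4, t = 1 − 4·(-3) = 13  (check: 337·(-4) + 104·13 = 4)
  q = 6: r = 1, s = 1 − 6·(-4) = 25, t = -3 − 6·13 = -81  (check: 337·25 + 104·(-81) = 1)
The row with r = 1 (the gcd) gives the Bezout coefficients s = 25, t = -81.
Result: 337 · (25) + 104 · (-81) = 1.

gcd(337, 104) = 1; s = 25, t = -81 (check: 337·25 + 104·(-81) = 1).


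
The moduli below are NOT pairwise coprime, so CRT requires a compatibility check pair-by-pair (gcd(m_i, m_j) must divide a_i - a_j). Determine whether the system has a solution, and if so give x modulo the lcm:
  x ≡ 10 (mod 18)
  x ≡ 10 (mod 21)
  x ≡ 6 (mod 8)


Moduli 18, 21, 8 are not pairwise coprime, so CRT works modulo lcm(m_i) when all pairwise compatibility conditions hold.
Pairwise compatibility: gcd(m_i, m_j) must divide a_i - a_j for every pair.
Merge one congruence at a time:
  Start: x ≡ 10 (mod 18).
  Combine with x ≡ 10 (mod 21): gcd(18, 21) = 3; 10 - 10 = 0, which IS divisible by 3, so compatible.
    Write x = 10 + 18·t and substitute into x ≡ 10 (mod 21): 18·t ≡ 10 − 10 = 0 (mod 21).
    Divide the congruence (and modulus) by g = 3: 6·t ≡ 0 (mod 7).
    The inverse of 6 mod 7 is 6 (since 6·6 = 36 = 5·7 + 1), so t ≡ 6·0 = 0 ≡ 0 (mod 7).
    Then x = 10 + 18·0 = 10, valid modulo lcm(18, 21) = 126: x ≡ 10 (mod 126).
  Combine with x ≡ 6 (mod 8): gcd(126, 8) = 2; 6 - 10 = -4, which IS divisible by 2, so compatible.
    Write x = 10 + 126·t and substitute into x ≡ 6 (mod 8): 126·t ≡ 6 − 10 = -4 (mod 8).
    Divide the congruence (and modulus) by g = 2: 63·t ≡ -2 (mod 4).
    Reduce coefficients mod 4: 3·t ≡ 2 (mod 4).
    The inverse of 3 mod 4 is 3 (since 3·3 = 9 = 2·4 + 1), so t ≡ 3·2 = 6 ≡ 2 (mod 4).
    Then x = 10 + 126·2 = 262, valid modulo lcm(126, 8) = 504: x ≡ 262 (mod 504).
Verify: 262 mod 18 = 10, 262 mod 21 = 10, 262 mod 8 = 6.

x ≡ 262 (mod 504).


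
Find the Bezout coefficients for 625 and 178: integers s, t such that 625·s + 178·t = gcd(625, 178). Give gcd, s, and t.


Euclidean algorithm on (625, 178) — divide until remainder is 0:
  625 = 3 · 178 + 91
  178 = 1 · 91 + 87
  91 = 1 · 87 + 4
  87 = 21 · 4 + 3
  4 = 1 · 3 + 1
  3 = 3 · 1 + 0
gcd(625, 178) = 1.
Track Bezout coefficients alongside the remainders: start with r₀ = 625 = a·1 + b·0 (s = 1, t = 0) and r₁ = 178 = a·0 + b·1 (s = 0, t = 1); each new remainder r_{k+1} = r_{k-1} − q_k·r_k inherits s_{k+1} = s_{k-1} − q_k·s_k, t_{k+1} = t_{k-1} − q_k·t_k, so r_k = a·s_k + b·t_k at every step:
  q = 3: r = 91, s = 1 − 3·0 = 1, t = 0 − 3·1 = -3  (check: 625·1 + 178·(-3) = 91)
  q = 1: r = 87, s = 0 − 1·1 = -1, t = 1 − 1·(-3) = 4  (check: 625·(-1) + 178·4 = 87)
  q = 1: r = 4, s = 1 − 1·(-1) = 2, t = -3 − 1·4 = -7  (check: 625·2 + 178·(-7) = 4)
  q = 21: r = 3, s = -1 − 21·2 = -43, t = 4 − 21·(-7) = 151  (check: 625·(-43) + 178·151 = 3)
  q = 1: r = 1, s = 2 − 1·(-43) = 45, t = -7 − 1·151 = -158  (check: 625·45 + 178·(-158) = 1)
The row with r = 1 (the gcd) gives the Bezout coefficients s = 45, t = -158.
Result: 625 · (45) + 178 · (-158) = 1.

gcd(625, 178) = 1; s = 45, t = -158 (check: 625·45 + 178·(-158) = 1).


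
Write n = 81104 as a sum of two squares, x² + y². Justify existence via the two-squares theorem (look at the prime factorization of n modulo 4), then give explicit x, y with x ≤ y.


Step 1: Factor n = 81104 = 2^4 · 37 · 137.
Step 2: Check the mod-4 condition on each prime factor: 2 = 2 (special); 37 ≡ 1 (mod 4), exponent 1; 137 ≡ 1 (mod 4), exponent 1.
All primes ≡ 3 (mod 4) appear to even exponent (or don't appear), so by the two-squares theorem n IS expressible as a sum of two squares.
Step 3: Build a representation. Group n = k² · m with k = 4 and m = 37 · 137 = 5069 (a product of primes ≡ 1 (mod 4)); a representation of m scales to one of n via (k·x)² + (k·y)² = k²(x² + y²). Each prime p ≡ 1 (mod 4) is itself a sum of two squares; find a² by testing p − a² for a perfect square:
  37: 37 − 1² = 36 = 6² ⇒ 37 = 1² + 6².
  137: 137 − 1² = 136, 137 − 2² = 133, 137 − 3² = 128, 137 − 4² = 121 = 11² ⇒ 137 = 4² + 11².
  Combine using the Brahmagupta–Fibonacci identity (a² + b²)(c² + d²) = (ac − bd)² + (ad + bc)² = (ac + bd)² + (ad − bc)²:
  37 · 137 = 5069: from (1² + 6²)(4² + 11²), take (1·4 − 6·11, 1·11 + 6·4) = (4 − 66, 11 + 24) = (-62, 35); dropping signs (only squares matter) gives (62, 35); check 62² + 35² = 3844 + 1225 = 5069 ✓.
  Scale by k = 4: (4·62, 4·35) = (248, 140).
Step 4: Order so x ≤ y and verify: 140² + 248² = 19600 + 61504 = 81104 = n. ✓

n = 81104 = 140² + 248² (one valid representation with x ≤ y).


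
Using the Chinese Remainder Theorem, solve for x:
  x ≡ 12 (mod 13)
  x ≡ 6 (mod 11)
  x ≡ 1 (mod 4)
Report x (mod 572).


Moduli 13, 11, 4 are pairwise coprime; by CRT there is a unique solution modulo M = 13 · 11 · 4 = 572.
Solve pairwise, accumulating the modulus:
  Start with x ≡ 12 (mod 13).
  Combine with x ≡ 6 (mod 11): since gcd(13, 11) = 1, we get a unique residue mod 143.
    Write x = 12 + 13·t and substitute into x ≡ 6 (mod 11): 13·t ≡ 6 − 12 = -6 (mod 11).
    Reduce coefficients mod 11: 2·t ≡ 5 (mod 11).
    The inverse of 2 mod 11 is 6 (since 2·6 = 12 = 1·11 + 1), so t ≡ 6·5 = 30 ≡ 8 (mod 11).
    Then x = 12 + 13·8 = 116, valid modulo lcm(13, 11) = 143: x ≡ 116 (mod 143).
  Combine with x ≡ 1 (mod 4): since gcd(143, 4) = 1, we get a unique residue mod 572.
    Write x = 116 + 143·t and substitute into x ≡ 1 (mod 4): 143·t ≡ 1 − 116 = -115 (mod 4).
    Reduce coefficients mod 4: 3·t ≡ 1 (mod 4).
    The inverse of 3 mod 4 is 3 (since 3·3 = 9 = 2·4 + 1), so t ≡ 3·1 = 3 ≡ 3 (mod 4).
    Then x = 116 + 143·3 = 545, valid modulo lcm(143, 4) = 572: x ≡ 545 (mod 572).
Verify: 545 mod 13 = 12 ✓, 545 mod 11 = 6 ✓, 545 mod 4 = 1 ✓.

x ≡ 545 (mod 572).


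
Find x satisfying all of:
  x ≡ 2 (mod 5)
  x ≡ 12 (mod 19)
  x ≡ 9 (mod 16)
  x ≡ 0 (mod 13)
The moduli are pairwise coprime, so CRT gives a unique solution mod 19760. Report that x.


Product of moduli M = 5 · 19 · 16 · 13 = 19760.
Merge one congruence at a time:
  Start: x ≡ 2 (mod 5).
  Combine with x ≡ 12 (mod 19); new modulus lcm = 95.
    Write x = 2 + 5·t and substitute into x ≡ 12 (mod 19): 5·t ≡ 12 − 2 = 10 (mod 19).
    The inverse of 5 mod 19 is 4 (since 5·4 = 20 = 1·19 + 1), so t ≡ 4·10 = 40 ≡ 2 (mod 19).
    Then x = 2 + 5·2 = 12, valid modulo lcm(5, 19) = 95: x ≡ 12 (mod 95).
  Combine with x ≡ 9 (mod 16); new modulus lcm = 1520.
    Write x = 12 + 95·t and substitute into x ≡ 9 (mod 16): 95·t ≡ 9 − 12 = -3 (mod 16).
    Reduce coefficients mod 16: 15·t ≡ 13 (mod 16).
    The inverse of 15 mod 16 is 15 (since 15·15 = 225 = 14·16 + 1), so t ≡ 15·13 = 195 ≡ 3 (mod 16).
    Then x = 12 + 95·3 = 297, valid modulo lcm(95, 16) = 1520: x ≡ 297 (mod 1520).
  Combine with x ≡ 0 (mod 13); new modulus lcm = 19760.
    Write x = 297 + 1520·t and substitute into x ≡ 0 (mod 13): 1520·t ≡ 0 − 297 = -297 (mod 13).
    Reduce coefficients mod 13: 12·t ≡ 2 (mod 13).
    The inverse of 12 mod 13 is 12 (since 12·12 = 144 = 11·13 + 1), so t ≡ 12·2 = 24 ≡ 11 (mod 13).
    Then x = 297 + 1520·11 = 17017, valid modulo lcm(1520, 13) = 19760: x ≡ 17017 (mod 19760).
Verify against each original: 17017 mod 5 = 2, 17017 mod 19 = 12, 17017 mod 16 = 9, 17017 mod 13 = 0.

x ≡ 17017 (mod 19760).


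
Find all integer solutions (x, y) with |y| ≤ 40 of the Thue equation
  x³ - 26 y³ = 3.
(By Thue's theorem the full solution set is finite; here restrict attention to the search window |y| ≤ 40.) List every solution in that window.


The equation is x³ - 26y³ = 3. For fixed y, x³ = 26·y³ + 3, so a solution requires the RHS to be a perfect cube.
Strategy: iterate y from -40 to 40, compute RHS = 26·y³ + 3, and check whether it is a (positive or negative) perfect cube.
Check small values of y:
  y = 0: RHS = 3 is not a perfect cube.
  y = 1: RHS = 29 is not a perfect cube.
  y = -1: RHS = -23 is not a perfect cube.
  y = 2: RHS = 211 is not a perfect cube.
  y = -2: RHS = -205 is not a perfect cube.
  y = 3: RHS = 705 is not a perfect cube.
  y = -3: RHS = -699 is not a perfect cube.
Continuing the search up to |y| = 40 finds no solutions either.
No (x, y) in the scanned range satisfies the equation.

No integer solutions with |y| ≤ 40.


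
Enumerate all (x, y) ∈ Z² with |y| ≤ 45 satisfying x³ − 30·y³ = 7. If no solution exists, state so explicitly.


The equation is x³ - 30y³ = 7. For fixed y, x³ = 30·y³ + 7, so a solution requires the RHS to be a perfect cube.
Strategy: iterate y from -45 to 45, compute RHS = 30·y³ + 7, and check whether it is a (positive or negative) perfect cube.
Check small values of y:
  y = 0: RHS = 7 is not a perfect cube.
  y = 1: RHS = 37 is not a perfect cube.
  y = -1: RHS = -23 is not a perfect cube.
  y = 2: RHS = 247 is not a perfect cube.
  y = -2: RHS = -233 is not a perfect cube.
  y = 3: RHS = 817 is not a perfect cube.
  y = -3: RHS = -803 is not a perfect cube.
Continuing the search up to |y| = 45 finds no solutions either.
No (x, y) in the scanned range satisfies the equation.

No integer solutions with |y| ≤ 45.


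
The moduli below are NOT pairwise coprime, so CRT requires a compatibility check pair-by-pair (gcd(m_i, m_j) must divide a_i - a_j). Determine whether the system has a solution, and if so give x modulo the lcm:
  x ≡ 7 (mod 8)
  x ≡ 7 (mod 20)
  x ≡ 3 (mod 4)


Moduli 8, 20, 4 are not pairwise coprime, so CRT works modulo lcm(m_i) when all pairwise compatibility conditions hold.
Pairwise compatibility: gcd(m_i, m_j) must divide a_i - a_j for every pair.
Merge one congruence at a time:
  Start: x ≡ 7 (mod 8).
  Combine with x ≡ 7 (mod 20): gcd(8, 20) = 4; 7 - 7 = 0, which IS divisible by 4, so compatible.
    Write x = 7 + 8·t and substitute into x ≡ 7 (mod 20): 8·t ≡ 7 − 7 = 0 (mod 20).
    Divide the congruence (and modulus) by g = 4: 2·t ≡ 0 (mod 5).
    The inverse of 2 mod 5 is 3 (since 2·3 = 6 = 1·5 + 1), so t ≡ 3·0 = 0 ≡ 0 (mod 5).
    Then x = 7 + 8·0 = 7, valid modulo lcm(8, 20) = 40: x ≡ 7 (mod 40).
  Combine with x ≡ 3 (mod 4): gcd(40, 4) = 4; 3 - 7 = -4, which IS divisible by 4, so compatible.
    Write x = 7 + 40·t and substitute into x ≡ 3 (mod 4): 40·t ≡ 3 − 7 = -4 (mod 4).
    Divide the congruence (and modulus) by g = 4: 10·t ≡ -1 (mod 1).
    Modulo 1 every t works; take t = 0.
    Then x = 7 + 40·0 = 7, valid modulo lcm(40, 4) = 40: x ≡ 7 (mod 40).
Verify: 7 mod 8 = 7, 7 mod 20 = 7, 7 mod 4 = 3.

x ≡ 7 (mod 40).


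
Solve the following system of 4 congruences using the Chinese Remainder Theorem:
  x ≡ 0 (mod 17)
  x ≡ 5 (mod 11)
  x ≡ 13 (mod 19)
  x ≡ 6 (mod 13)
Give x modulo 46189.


Product of moduli M = 17 · 11 · 19 · 13 = 46189.
Merge one congruence at a time:
  Start: x ≡ 0 (mod 17).
  Combine with x ≡ 5 (mod 11); new modulus lcm = 187.
    Write x = 0 + 17·t and substitute into x ≡ 5 (mod 11): 17·t ≡ 5 − 0 = 5 (mod 11).
    Reduce coefficients mod 11: 6·t ≡ 5 (mod 11).
    The inverse of 6 mod 11 is 2 (since 6·2 = 12 = 1·11 + 1), so t ≡ 2·5 = 10 ≡ 10 (mod 11).
    Then x = 0 + 17·10 = 170, valid modulo lcm(17, 11) = 187: x ≡ 170 (mod 187).
  Combine with x ≡ 13 (mod 19); new modulus lcm = 3553.
    Write x = 170 + 187·t and substitute into x ≡ 13 (mod 19): 187·t ≡ 13 − 170 = -157 (mod 19).
    Reduce coefficients mod 19: 16·t ≡ 14 (mod 19).
    The inverse of 16 mod 19 is 6 (since 16·6 = 96 = 5·19 + 1), so t ≡ 6·14 = 84 ≡ 8 (mod 19).
    Then x = 170 + 187·8 = 1666, valid modulo lcm(187, 19) = 3553: x ≡ 1666 (mod 3553).
  Combine with x ≡ 6 (mod 13); new modulus lcm = 46189.
    Write x = 1666 + 3553·t and substitute into x ≡ 6 (mod 13): 3553·t ≡ 6 − 1666 = -1660 (mod 13).
    Reduce coefficients mod 13: 4·t ≡ 4 (mod 13).
    The inverse of 4 mod 13 is 10 (since 4·10 = 40 = 3·13 + 1), so t ≡ 10·4 = 40 ≡ 1 (mod 13).
    Then x = 1666 + 3553·1 = 5219, valid modulo lcm(3553, 13) = 46189: x ≡ 5219 (mod 46189).
Verify against each original: 5219 mod 17 = 0, 5219 mod 11 = 5, 5219 mod 19 = 13, 5219 mod 13 = 6.

x ≡ 5219 (mod 46189).


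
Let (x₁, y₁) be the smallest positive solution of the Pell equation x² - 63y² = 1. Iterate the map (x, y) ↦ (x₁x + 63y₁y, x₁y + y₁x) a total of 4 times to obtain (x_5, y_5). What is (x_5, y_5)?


Step 1: Find the fundamental solution (x₁, y₁) of x² - 63y² = 1.
  Expand √63 as a continued fraction. a₀ = ⌊√63⌋ = 7; iterate m_{k+1} = d_k·a_k − m_k, d_{k+1} = (63 − m_{k+1}²)/d_k, a_{k+1} = ⌊(a₀ + m_{k+1})/d_{k+1}⌋ (starting m₀ = 0, d₀ = 1), with convergents p_k = a_k·p_{k-1} + p_{k-2}, q_k = a_k·q_{k-1} + q_{k-2} (p₋₁ = 1, q₋₁ = 0):
  k = 0: a₀ = 7; p₀/q₀ = 7/1; p₀² − 63·q₀² = 49 − 63 = -14.
  k = 1: m = 7, d = 14, a = ⌊(7 + 7)/14⌋ = 1; p/q = (1·7 + 1)/(1·1 + 0) = 8/1; p² − 63·q² = 64 − 63 = 1.
  The first convergent with p² − 63·q² = 1 gives the fundamental solution (x₁, y₁) = (8, 1).
Step 2: Apply the recurrence (x_{n+1}, y_{n+1}) = (x₁x_n + 63y₁y_n, x₁y_n + y₁x_n) repeatedly.
  From (x_1, y_1) = (8, 1): x_2 = 8·8 + 63·1·1 = 127; y_2 = 8·1 + 1·8 = 16.
  From (x_2, y_2) = (127, 16): x_3 = 8·127 + 63·1·16 = 2024; y_3 = 8·16 + 1·127 = 255.
  From (x_3, y_3) = (2024, 255): x_4 = 8·2024 + 63·1·255 = 32257; y_4 = 8·255 + 1·2024 = 4064.
  From (x_4, y_4) = (32257, 4064): x_5 = 8·32257 + 63·1·4064 = 514088; y_5 = 8·4064 + 1·32257 = 64769.
Step 3: Verify x_5² - 63·y_5² = 264286471744 - 264286471743 = 1 (should be 1). ✓

(x_1, y_1) = (8, 1); (x_5, y_5) = (514088, 64769).


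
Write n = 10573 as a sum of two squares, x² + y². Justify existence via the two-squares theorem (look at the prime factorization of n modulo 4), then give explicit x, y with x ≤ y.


Step 1: Factor n = 10573 = 97 · 109.
Step 2: Check the mod-4 condition on each prime factor: 97 ≡ 1 (mod 4), exponent 1; 109 ≡ 1 (mod 4), exponent 1.
All primes ≡ 3 (mod 4) appear to even exponent (or don't appear), so by the two-squares theorem n IS expressible as a sum of two squares.
Step 3: Build a representation. Here n = 97 · 109 is a product of primes ≡ 1 (mod 4). Each prime p ≡ 1 (mod 4) is itself a sum of two squares; find a² by testing p − a² for a perfect square:
  97: 97 − 1² = 96, 97 − 2² = 93, 97 − 3² = 88, 97 − 4² = 81 = 9² ⇒ 97 = 4² + 9².
  109: 109 − 1² = 108, 109 − 2² = 105, 109 − 3² = 100 = 10² ⇒ 109 = 3² + 10².
  Combine using the Brahmagupta–Fibonacci identity (a² + b²)(c² + d²) = (ac − bd)² + (ad + bc)² = (ac + bd)² + (ad − bc)²:
  97 · 109 = 10573: from (4² + 9²)(3² + 10²), take (4·3 − 9·10, 4·10 + 9·3) = (12 − 90, 40 + 27) = (-78, 67); dropping signs (only squares matter) gives (78, 67); check 78² + 67² = 6084 + 4489 = 10573 ✓.
Step 4: Order so x ≤ y and verify: 67² + 78² = 4489 + 6084 = 10573 = n. ✓

n = 10573 = 67² + 78² (one valid representation with x ≤ y).
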